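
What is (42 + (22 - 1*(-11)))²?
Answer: 5625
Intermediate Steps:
(42 + (22 - 1*(-11)))² = (42 + (22 + 11))² = (42 + 33)² = 75² = 5625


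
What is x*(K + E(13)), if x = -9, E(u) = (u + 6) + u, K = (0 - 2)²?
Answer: -324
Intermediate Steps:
K = 4 (K = (-2)² = 4)
E(u) = 6 + 2*u (E(u) = (6 + u) + u = 6 + 2*u)
x*(K + E(13)) = -9*(4 + (6 + 2*13)) = -9*(4 + (6 + 26)) = -9*(4 + 32) = -9*36 = -324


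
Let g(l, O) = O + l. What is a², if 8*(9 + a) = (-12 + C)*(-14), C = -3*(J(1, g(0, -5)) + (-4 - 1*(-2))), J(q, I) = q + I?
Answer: 1521/4 ≈ 380.25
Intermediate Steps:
J(q, I) = I + q
C = 18 (C = -3*(((-5 + 0) + 1) + (-4 - 1*(-2))) = -3*((-5 + 1) + (-4 + 2)) = -3*(-4 - 2) = -3*(-6) = 18)
a = -39/2 (a = -9 + ((-12 + 18)*(-14))/8 = -9 + (6*(-14))/8 = -9 + (⅛)*(-84) = -9 - 21/2 = -39/2 ≈ -19.500)
a² = (-39/2)² = 1521/4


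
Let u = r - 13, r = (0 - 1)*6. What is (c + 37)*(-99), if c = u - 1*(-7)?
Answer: -2475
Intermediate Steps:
r = -6 (r = -1*6 = -6)
u = -19 (u = -6 - 13 = -19)
c = -12 (c = -19 - 1*(-7) = -19 + 7 = -12)
(c + 37)*(-99) = (-12 + 37)*(-99) = 25*(-99) = -2475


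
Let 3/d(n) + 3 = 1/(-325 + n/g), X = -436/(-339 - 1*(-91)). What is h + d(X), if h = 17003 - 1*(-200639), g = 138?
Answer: 605791320815/2783443 ≈ 2.1764e+5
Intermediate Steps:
h = 217642 (h = 17003 + 200639 = 217642)
X = 109/62 (X = -436/(-339 + 91) = -436/(-248) = -436*(-1/248) = 109/62 ≈ 1.7581)
d(n) = 3/(-3 + 1/(-325 + n/138))
h + d(X) = 217642 + (44850 - 1*109/62)/(-44896 + 109/62) = 217642 + (44850 - 109/62)/(-2783443/62) = 217642 - 62/2783443*2780591/62 = 217642 - 2780591/2783443 = 605791320815/2783443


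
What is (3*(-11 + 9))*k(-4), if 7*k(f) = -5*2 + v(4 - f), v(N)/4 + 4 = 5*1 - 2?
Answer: 12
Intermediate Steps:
v(N) = -4 (v(N) = -16 + 4*(5*1 - 2) = -16 + 4*(5 - 2) = -16 + 4*3 = -16 + 12 = -4)
k(f) = -2 (k(f) = (-5*2 - 4)/7 = (-10 - 4)/7 = (1/7)*(-14) = -2)
(3*(-11 + 9))*k(-4) = (3*(-11 + 9))*(-2) = (3*(-2))*(-2) = -6*(-2) = 12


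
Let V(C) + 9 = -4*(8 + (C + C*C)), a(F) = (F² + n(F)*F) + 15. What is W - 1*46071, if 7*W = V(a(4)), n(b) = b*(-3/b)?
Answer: -46294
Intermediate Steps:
n(b) = -3
a(F) = 15 + F² - 3*F (a(F) = (F² - 3*F) + 15 = 15 + F² - 3*F)
V(C) = -41 - 4*C - 4*C² (V(C) = -9 - 4*(8 + (C + C*C)) = -9 - 4*(8 + (C + C²)) = -9 - 4*(8 + C + C²) = -9 + (-32 - 4*C - 4*C²) = -41 - 4*C - 4*C²)
W = -223 (W = (-41 - 4*(15 + 4² - 3*4) - 4*(15 + 4² - 3*4)²)/7 = (-41 - 4*(15 + 16 - 12) - 4*(15 + 16 - 12)²)/7 = (-41 - 4*19 - 4*19²)/7 = (-41 - 76 - 4*361)/7 = (-41 - 76 - 1444)/7 = (⅐)*(-1561) = -223)
W - 1*46071 = -223 - 1*46071 = -223 - 46071 = -46294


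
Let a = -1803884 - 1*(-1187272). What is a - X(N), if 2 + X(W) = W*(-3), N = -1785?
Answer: -621965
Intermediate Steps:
a = -616612 (a = -1803884 + 1187272 = -616612)
X(W) = -2 - 3*W (X(W) = -2 + W*(-3) = -2 - 3*W)
a - X(N) = -616612 - (-2 - 3*(-1785)) = -616612 - (-2 + 5355) = -616612 - 1*5353 = -616612 - 5353 = -621965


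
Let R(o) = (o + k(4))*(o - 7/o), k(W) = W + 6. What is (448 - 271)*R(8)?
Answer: 90801/4 ≈ 22700.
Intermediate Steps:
k(W) = 6 + W
R(o) = (10 + o)*(o - 7/o) (R(o) = (o + (6 + 4))*(o - 7/o) = (o + 10)*(o - 7/o) = (10 + o)*(o - 7/o))
(448 - 271)*R(8) = (448 - 271)*(-7 + 8² - 70/8 + 10*8) = 177*(-7 + 64 - 70*⅛ + 80) = 177*(-7 + 64 - 35/4 + 80) = 177*(513/4) = 90801/4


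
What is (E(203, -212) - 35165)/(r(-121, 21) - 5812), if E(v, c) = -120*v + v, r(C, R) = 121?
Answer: 19774/1897 ≈ 10.424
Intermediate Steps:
E(v, c) = -119*v
(E(203, -212) - 35165)/(r(-121, 21) - 5812) = (-119*203 - 35165)/(121 - 5812) = (-24157 - 35165)/(-5691) = -59322*(-1/5691) = 19774/1897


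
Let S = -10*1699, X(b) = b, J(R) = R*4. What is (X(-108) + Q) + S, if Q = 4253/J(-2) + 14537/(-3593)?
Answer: -506862237/28744 ≈ -17634.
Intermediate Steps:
J(R) = 4*R
S = -16990
Q = -15397325/28744 (Q = 4253/((4*(-2))) + 14537/(-3593) = 4253/(-8) + 14537*(-1/3593) = 4253*(-⅛) - 14537/3593 = -4253/8 - 14537/3593 = -15397325/28744 ≈ -535.67)
(X(-108) + Q) + S = (-108 - 15397325/28744) - 16990 = -18501677/28744 - 16990 = -506862237/28744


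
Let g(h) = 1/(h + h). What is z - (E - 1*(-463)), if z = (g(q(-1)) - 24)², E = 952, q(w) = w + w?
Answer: -13231/16 ≈ -826.94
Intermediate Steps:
q(w) = 2*w
g(h) = 1/(2*h)
z = 9409/16 (z = (1/(2*((2*(-1)))) - 24)² = ((½)/(-2) - 24)² = ((½)*(-½) - 24)² = (-¼ - 24)² = (-97/4)² = 9409/16 ≈ 588.06)
z - (E - 1*(-463)) = 9409/16 - (952 - 1*(-463)) = 9409/16 - (952 + 463) = 9409/16 - 1*1415 = 9409/16 - 1415 = -13231/16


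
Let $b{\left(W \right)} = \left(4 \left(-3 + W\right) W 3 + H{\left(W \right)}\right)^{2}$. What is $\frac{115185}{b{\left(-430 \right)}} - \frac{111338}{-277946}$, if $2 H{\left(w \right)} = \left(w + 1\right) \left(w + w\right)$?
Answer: $\frac{21712215809361167}{54202727179687500} \approx 0.40057$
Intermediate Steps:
$H{\left(w \right)} = w \left(1 + w\right)$ ($H{\left(w \right)} = \frac{\left(w + 1\right) \left(w + w\right)}{2} = \frac{\left(1 + w\right) 2 w}{2} = \frac{2 w \left(1 + w\right)}{2} = w \left(1 + w\right)$)
$b{\left(W \right)} = \left(W \left(1 + W\right) + 12 W \left(-3 + W\right)\right)^{2}$ ($b{\left(W \right)} = \left(4 \left(-3 + W\right) W 3 + W \left(1 + W\right)\right)^{2} = \left(4 W \left(-3 + W\right) 3 + W \left(1 + W\right)\right)^{2} = \left(12 W \left(-3 + W\right) + W \left(1 + W\right)\right)^{2} = \left(W \left(1 + W\right) + 12 W \left(-3 + W\right)\right)^{2}$)
$\frac{115185}{b{\left(-430 \right)}} - \frac{111338}{-277946} = \frac{115185}{\left(-430\right)^{2} \left(-35 + 13 \left(-430\right)\right)^{2}} - \frac{111338}{-277946} = \frac{115185}{184900 \left(-35 - 5590\right)^{2}} - - \frac{55669}{138973} = \frac{115185}{184900 \left(-5625\right)^{2}} + \frac{55669}{138973} = \frac{115185}{184900 \cdot 31640625} + \frac{55669}{138973} = \frac{115185}{5850351562500} + \frac{55669}{138973} = 115185 \cdot \frac{1}{5850351562500} + \frac{55669}{138973} = \frac{7679}{390023437500} + \frac{55669}{138973} = \frac{21712215809361167}{54202727179687500}$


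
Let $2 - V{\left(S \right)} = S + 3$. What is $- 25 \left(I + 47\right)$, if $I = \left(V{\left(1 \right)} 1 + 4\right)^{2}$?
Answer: $-1275$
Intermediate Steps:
$V{\left(S \right)} = -1 - S$ ($V{\left(S \right)} = 2 - \left(S + 3\right) = 2 - \left(3 + S\right) = -1 - S$)
$I = 4$ ($I = \left(\left(-1 - 1\right) 1 + 4\right)^{2} = \left(\left(-2\right) 1 + 4\right)^{2} = \left(-2 + 4\right)^{2} = 2^{2} = 4$)
$- 25 \left(I + 47\right) = - 25 \left(4 + 47\right) = \left(-25\right) 51 = -1275$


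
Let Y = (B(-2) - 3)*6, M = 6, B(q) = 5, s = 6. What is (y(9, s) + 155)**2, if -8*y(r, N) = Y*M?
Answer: 21316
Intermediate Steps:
Y = 12 (Y = (5 - 3)*6 = 2*6 = 12)
y(r, N) = -9 (y(r, N) = -3*6/2 = -1/8*72 = -9)
(y(9, s) + 155)**2 = (-9 + 155)**2 = 146**2 = 21316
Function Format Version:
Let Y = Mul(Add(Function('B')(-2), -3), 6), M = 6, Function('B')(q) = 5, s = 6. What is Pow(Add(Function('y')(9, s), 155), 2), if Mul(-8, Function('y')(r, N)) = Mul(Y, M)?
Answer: 21316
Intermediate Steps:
Y = 12 (Y = Mul(Add(5, -3), 6) = Mul(2, 6) = 12)
Function('y')(r, N) = -9 (Function('y')(r, N) = Mul(Rational(-1, 8), Mul(12, 6)) = Mul(Rational(-1, 8), 72) = -9)
Pow(Add(Function('y')(9, s), 155), 2) = Pow(Add(-9, 155), 2) = Pow(146, 2) = 21316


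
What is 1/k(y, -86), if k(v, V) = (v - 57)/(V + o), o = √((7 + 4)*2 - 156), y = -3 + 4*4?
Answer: 43/22 - I*√134/44 ≈ 1.9545 - 0.26309*I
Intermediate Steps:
y = 13 (y = -3 + 16 = 13)
o = I*√134 (o = √(11*2 - 156) = √(22 - 156) = √(-134) = I*√134 ≈ 11.576*I)
k(v, V) = (-57 + v)/(V + I*√134) (k(v, V) = (v - 57)/(V + I*√134) = (-57 + v)/(V + I*√134))
1/k(y, -86) = 1/((-57 + 13)/(-86 + I*√134)) = 1/(-44/(-86 + I*√134)) = 43/22 - I*√134/44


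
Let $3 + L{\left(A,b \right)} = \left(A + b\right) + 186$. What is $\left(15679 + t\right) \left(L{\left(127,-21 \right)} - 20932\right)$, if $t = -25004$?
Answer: $192495975$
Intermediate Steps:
$L{\left(A,b \right)} = 183 + A + b$ ($L{\left(A,b \right)} = -3 + \left(\left(A + b\right) + 186\right) = -3 + \left(186 + A + b\right) = 183 + A + b$)
$\left(15679 + t\right) \left(L{\left(127,-21 \right)} - 20932\right) = \left(15679 - 25004\right) \left(\left(183 + 127 - 21\right) - 20932\right) = - 9325 \left(289 - 20932\right) = \left(-9325\right) \left(-20643\right) = 192495975$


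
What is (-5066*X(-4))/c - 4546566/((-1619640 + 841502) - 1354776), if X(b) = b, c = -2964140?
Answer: 1679179596743/790281962995 ≈ 2.1248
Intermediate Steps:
(-5066*X(-4))/c - 4546566/((-1619640 + 841502) - 1354776) = -5066*(-4)/(-2964140) - 4546566/((-1619640 + 841502) - 1354776) = 20264*(-1/2964140) - 4546566/(-778138 - 1354776) = -5066/741035 - 4546566/(-2132914) = -5066/741035 - 4546566*(-1/2132914) = -5066/741035 + 2273283/1066457 = 1679179596743/790281962995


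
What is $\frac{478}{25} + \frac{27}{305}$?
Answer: $\frac{29293}{1525} \approx 19.209$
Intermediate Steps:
$\frac{478}{25} + \frac{27}{305} = \frac{29293}{1525}$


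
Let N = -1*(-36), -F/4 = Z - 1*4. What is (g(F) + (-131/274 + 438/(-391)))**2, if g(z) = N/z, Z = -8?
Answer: 33038515225/45910775824 ≈ 0.71962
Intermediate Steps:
F = 48 (F = -4*(-8 - 1*4) = -4*(-8 - 4) = -4*(-12) = 48)
N = 36
g(z) = 36/z
(g(F) + (-131/274 + 438/(-391)))**2 = (36/48 + (-131/274 + 438/(-391)))**2 = (36*(1/48) + (-131*1/274 + 438*(-1/391)))**2 = (3/4 + (-131/274 - 438/391))**2 = (3/4 - 171233/107134)**2 = (-181765/214268)**2 = 33038515225/45910775824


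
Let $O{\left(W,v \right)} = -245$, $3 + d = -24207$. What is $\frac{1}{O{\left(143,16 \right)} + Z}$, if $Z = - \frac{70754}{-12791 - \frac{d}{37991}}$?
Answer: $- \frac{485918671}{116362059181} \approx -0.0041759$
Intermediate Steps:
$d = -24210$ ($d = -3 - 24207 = -24210$)
$Z = \frac{2688015214}{485918671}$ ($Z = - \frac{70754}{-12791 - - \frac{24210}{37991}} = - \frac{70754}{-12791 + \frac{24210}{37991}} = - \frac{70754}{- \frac{485918671}{37991}} = \left(-70754\right) \left(- \frac{37991}{485918671}\right) = \frac{2688015214}{485918671} \approx 5.5318$)
$\frac{1}{O{\left(143,16 \right)} + Z} = \frac{1}{-245 + \frac{2688015214}{485918671}} = \frac{1}{- \frac{116362059181}{485918671}} = - \frac{485918671}{116362059181}$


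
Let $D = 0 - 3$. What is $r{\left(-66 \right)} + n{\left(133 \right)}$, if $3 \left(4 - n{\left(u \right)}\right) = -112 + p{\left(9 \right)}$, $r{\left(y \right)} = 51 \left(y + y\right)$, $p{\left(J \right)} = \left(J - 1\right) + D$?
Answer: $- \frac{20077}{3} \approx -6692.3$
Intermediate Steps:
$D = -3$
$p{\left(J \right)} = -4 + J$ ($p{\left(J \right)} = \left(J - 1\right) - 3 = \left(-1 + J\right) - 3 = -4 + J$)
$r{\left(y \right)} = 102 y$ ($r{\left(y \right)} = 51 \cdot 2 y = 102 y$)
$n{\left(u \right)} = \frac{119}{3}$ ($n{\left(u \right)} = 4 - \frac{-112 + \left(-4 + 9\right)}{3} = 4 - \frac{-112 + 5}{3} = 4 - - \frac{107}{3} = 4 + \frac{107}{3} = \frac{119}{3}$)
$r{\left(-66 \right)} + n{\left(133 \right)} = 102 \left(-66\right) + \frac{119}{3} = -6732 + \frac{119}{3} = - \frac{20077}{3}$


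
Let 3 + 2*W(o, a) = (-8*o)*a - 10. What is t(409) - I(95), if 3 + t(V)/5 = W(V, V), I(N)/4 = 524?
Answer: -6695527/2 ≈ -3.3478e+6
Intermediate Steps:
W(o, a) = -13/2 - 4*a*o (W(o, a) = -3/2 + ((-8*o)*a - 10)/2 = -3/2 + (-8*a*o - 10)/2 = -3/2 + (-10 - 8*a*o)/2 = -3/2 + (-5 - 4*a*o) = -13/2 - 4*a*o)
I(N) = 2096 (I(N) = 4*524 = 2096)
t(V) = -95/2 - 20*V² (t(V) = -15 + 5*(-13/2 - 4*V*V) = -15 + 5*(-13/2 - 4*V²) = -15 + (-65/2 - 20*V²) = -95/2 - 20*V²)
t(409) - I(95) = (-95/2 - 20*409²) - 1*2096 = (-95/2 - 20*167281) - 2096 = (-95/2 - 3345620) - 2096 = -6691335/2 - 2096 = -6695527/2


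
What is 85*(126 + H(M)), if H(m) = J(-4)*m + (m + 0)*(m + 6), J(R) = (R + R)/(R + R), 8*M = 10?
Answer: 185385/16 ≈ 11587.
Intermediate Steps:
M = 5/4 (M = (⅛)*10 = 5/4 ≈ 1.2500)
J(R) = 1 (J(R) = (2*R)/((2*R)) = (2*R)*(1/(2*R)) = 1)
H(m) = m + m*(6 + m) (H(m) = 1*m + (m + 0)*(m + 6) = m + m*(6 + m))
85*(126 + H(M)) = 85*(126 + 5*(7 + 5/4)/4) = 85*(126 + (5/4)*(33/4)) = 85*(126 + 165/16) = 85*(2181/16) = 185385/16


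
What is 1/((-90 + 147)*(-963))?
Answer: -1/54891 ≈ -1.8218e-5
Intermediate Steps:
1/((-90 + 147)*(-963)) = 1/(57*(-963)) = 1/(-54891) = -1/54891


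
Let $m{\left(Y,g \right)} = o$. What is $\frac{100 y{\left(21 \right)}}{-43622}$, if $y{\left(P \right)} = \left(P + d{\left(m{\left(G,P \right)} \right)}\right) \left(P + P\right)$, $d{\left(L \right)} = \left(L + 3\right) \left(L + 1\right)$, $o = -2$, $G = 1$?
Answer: $- \frac{42000}{21811} \approx -1.9256$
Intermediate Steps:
$m{\left(Y,g \right)} = -2$
$d{\left(L \right)} = \left(1 + L\right) \left(3 + L\right)$ ($d{\left(L \right)} = \left(3 + L\right) \left(1 + L\right) = \left(1 + L\right) \left(3 + L\right)$)
$y{\left(P \right)} = 2 P \left(-1 + P\right)$ ($y{\left(P \right)} = \left(P + \left(3 + \left(-2\right)^{2} + 4 \left(-2\right)\right)\right) \left(P + P\right) = \left(P + \left(3 + 4 - 8\right)\right) 2 P = \left(P - 1\right) 2 P = \left(-1 + P\right) 2 P = 2 P \left(-1 + P\right)$)
$\frac{100 y{\left(21 \right)}}{-43622} = \frac{100 \cdot 2 \cdot 21 \left(-1 + 21\right)}{-43622} = 100 \cdot 2 \cdot 21 \cdot 20 \left(- \frac{1}{43622}\right) = 100 \cdot 840 \left(- \frac{1}{43622}\right) = 84000 \left(- \frac{1}{43622}\right) = - \frac{42000}{21811}$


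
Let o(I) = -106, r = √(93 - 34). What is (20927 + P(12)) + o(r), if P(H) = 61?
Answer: 20882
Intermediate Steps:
r = √59 ≈ 7.6811
(20927 + P(12)) + o(r) = (20927 + 61) - 106 = 20988 - 106 = 20882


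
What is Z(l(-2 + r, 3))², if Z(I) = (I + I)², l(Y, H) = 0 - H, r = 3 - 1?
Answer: 1296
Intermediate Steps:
r = 2
l(Y, H) = -H
Z(I) = 4*I² (Z(I) = (2*I)² = 4*I²)
Z(l(-2 + r, 3))² = (4*(-1*3)²)² = (4*(-3)²)² = (4*9)² = 36² = 1296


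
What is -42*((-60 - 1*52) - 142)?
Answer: 10668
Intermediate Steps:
-42*((-60 - 1*52) - 142) = -42*((-60 - 52) - 142) = -42*(-112 - 142) = -42*(-254) = 10668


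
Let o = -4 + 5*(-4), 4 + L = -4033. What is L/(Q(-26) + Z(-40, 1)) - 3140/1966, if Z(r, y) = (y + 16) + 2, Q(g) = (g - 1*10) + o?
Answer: 3904001/40303 ≈ 96.866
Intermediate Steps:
L = -4037 (L = -4 - 4033 = -4037)
o = -24 (o = -4 - 20 = -24)
Q(g) = -34 + g (Q(g) = (g - 1*10) - 24 = (g - 10) - 24 = (-10 + g) - 24 = -34 + g)
Z(r, y) = 18 + y (Z(r, y) = (16 + y) + 2 = 18 + y)
L/(Q(-26) + Z(-40, 1)) - 3140/1966 = -4037/((-34 - 26) + (18 + 1)) - 3140/1966 = -4037/(-60 + 19) - 3140*1/1966 = -4037/(-41) - 1570/983 = -4037*(-1/41) - 1570/983 = 4037/41 - 1570/983 = 3904001/40303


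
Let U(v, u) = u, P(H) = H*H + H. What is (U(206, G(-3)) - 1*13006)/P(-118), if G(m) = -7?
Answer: -1001/1062 ≈ -0.94256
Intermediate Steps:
P(H) = H + H² (P(H) = H² + H = H + H²)
(U(206, G(-3)) - 1*13006)/P(-118) = (-7 - 1*13006)/((-118*(1 - 118))) = (-7 - 13006)/((-118*(-117))) = -13013/13806 = -13013*1/13806 = -1001/1062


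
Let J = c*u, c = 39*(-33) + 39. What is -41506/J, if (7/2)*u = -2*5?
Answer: -145271/12480 ≈ -11.640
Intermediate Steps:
u = -20/7 (u = 2*(-2*5)/7 = (2/7)*(-10) = -20/7 ≈ -2.8571)
c = -1248 (c = -1287 + 39 = -1248)
J = 24960/7 (J = -1248*(-20/7) = 24960/7 ≈ 3565.7)
-41506/J = -41506/24960/7 = -41506*7/24960 = -145271/12480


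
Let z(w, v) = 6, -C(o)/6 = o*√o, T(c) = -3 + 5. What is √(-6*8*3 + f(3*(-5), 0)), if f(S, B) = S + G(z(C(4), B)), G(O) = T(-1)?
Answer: I*√157 ≈ 12.53*I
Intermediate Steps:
T(c) = 2
C(o) = -6*o^(3/2) (C(o) = -6*o*√o = -6*o^(3/2))
G(O) = 2
f(S, B) = 2 + S (f(S, B) = S + 2 = 2 + S)
√(-6*8*3 + f(3*(-5), 0)) = √(-6*8*3 + (2 + 3*(-5))) = √(-48*3 + (2 - 15)) = √(-144 - 13) = √(-157) = I*√157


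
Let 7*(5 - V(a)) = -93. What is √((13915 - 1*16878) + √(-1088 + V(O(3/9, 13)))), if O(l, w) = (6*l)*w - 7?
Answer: √(-145187 + 168*I*√91)/7 ≈ 0.30042 + 54.434*I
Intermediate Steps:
O(l, w) = -7 + 6*l*w (O(l, w) = 6*l*w - 7 = -7 + 6*l*w)
V(a) = 128/7 (V(a) = 5 - ⅐*(-93) = 5 + 93/7 = 128/7)
√((13915 - 1*16878) + √(-1088 + V(O(3/9, 13)))) = √((13915 - 1*16878) + √(-1088 + 128/7)) = √((13915 - 16878) + √(-7488/7)) = √(-2963 + 24*I*√91/7)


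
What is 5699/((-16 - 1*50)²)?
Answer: 5699/4356 ≈ 1.3083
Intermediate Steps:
5699/((-16 - 1*50)²) = 5699/((-16 - 50)²) = 5699/((-66)²) = 5699/4356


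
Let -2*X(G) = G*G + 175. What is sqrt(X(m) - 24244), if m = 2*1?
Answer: I*sqrt(97334)/2 ≈ 155.99*I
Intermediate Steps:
m = 2
X(G) = -175/2 - G**2/2 (X(G) = -(G*G + 175)/2 = -(G**2 + 175)/2 = -(175 + G**2)/2 = -175/2 - G**2/2)
sqrt(X(m) - 24244) = sqrt((-175/2 - 1/2*2**2) - 24244) = sqrt((-175/2 - 1/2*4) - 24244) = sqrt((-175/2 - 2) - 24244) = sqrt(-179/2 - 24244) = sqrt(-48667/2) = I*sqrt(97334)/2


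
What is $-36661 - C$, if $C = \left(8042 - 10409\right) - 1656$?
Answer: $-32638$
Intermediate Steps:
$C = -4023$ ($C = -2367 - 1656 = -4023$)
$-36661 - C = -36661 - -4023 = -36661 + 4023 = -32638$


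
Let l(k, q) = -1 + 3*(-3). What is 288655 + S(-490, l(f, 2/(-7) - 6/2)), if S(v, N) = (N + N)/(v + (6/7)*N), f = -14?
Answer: 100740609/349 ≈ 2.8866e+5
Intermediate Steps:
l(k, q) = -10 (l(k, q) = -1 - 9 = -10)
S(v, N) = 2*N/(v + 6*N/7) (S(v, N) = (2*N)/(v + (6*(⅐))*N) = (2*N)/(v + 6*N/7) = 2*N/(v + 6*N/7))
288655 + S(-490, l(f, 2/(-7) - 6/2)) = 288655 + 14*(-10)/(6*(-10) + 7*(-490)) = 288655 + 14*(-10)/(-60 - 3430) = 288655 + 14*(-10)/(-3490) = 288655 + 14*(-10)*(-1/3490) = 288655 + 14/349 = 100740609/349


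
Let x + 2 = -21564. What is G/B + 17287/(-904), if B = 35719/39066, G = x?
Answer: -762235084177/32289976 ≈ -23606.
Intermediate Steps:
x = -21566 (x = -2 - 21564 = -21566)
G = -21566
B = 35719/39066 (B = 35719*(1/39066) = 35719/39066 ≈ 0.91432)
G/B + 17287/(-904) = -21566/35719/39066 + 17287/(-904) = -21566*39066/35719 + 17287*(-1/904) = -842497356/35719 - 17287/904 = -762235084177/32289976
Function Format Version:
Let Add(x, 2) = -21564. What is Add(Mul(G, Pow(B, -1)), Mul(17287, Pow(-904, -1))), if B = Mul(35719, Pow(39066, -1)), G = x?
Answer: Rational(-762235084177, 32289976) ≈ -23606.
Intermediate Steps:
x = -21566 (x = Add(-2, -21564) = -21566)
G = -21566
B = Rational(35719, 39066) (B = Mul(35719, Rational(1, 39066)) = Rational(35719, 39066) ≈ 0.91432)
Add(Mul(G, Pow(B, -1)), Mul(17287, Pow(-904, -1))) = Add(Mul(-21566, Pow(Rational(35719, 39066), -1)), Mul(17287, Pow(-904, -1))) = Add(Mul(-21566, Rational(39066, 35719)), Mul(17287, Rational(-1, 904))) = Add(Rational(-842497356, 35719), Rational(-17287, 904)) = Rational(-762235084177, 32289976)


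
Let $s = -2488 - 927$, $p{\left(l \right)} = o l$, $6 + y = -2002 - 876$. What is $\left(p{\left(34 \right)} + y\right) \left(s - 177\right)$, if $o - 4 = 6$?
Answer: $9138048$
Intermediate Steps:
$o = 10$ ($o = 4 + 6 = 10$)
$y = -2884$ ($y = -6 - 2878 = -2884$)
$p{\left(l \right)} = 10 l$
$s = -3415$
$\left(p{\left(34 \right)} + y\right) \left(s - 177\right) = \left(10 \cdot 34 - 2884\right) \left(-3415 - 177\right) = \left(340 - 2884\right) \left(-3415 - 177\right) = - 2544 \left(-3415 - 177\right) = \left(-2544\right) \left(-3592\right) = 9138048$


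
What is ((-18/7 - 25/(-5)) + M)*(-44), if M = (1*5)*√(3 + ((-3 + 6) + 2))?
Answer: -748/7 - 440*√2 ≈ -729.11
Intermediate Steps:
M = 10*√2 (M = 5*√(3 + (3 + 2)) = 5*√(3 + 5) = 5*√8 = 5*(2*√2) = 10*√2 ≈ 14.142)
((-18/7 - 25/(-5)) + M)*(-44) = ((-18/7 - 25/(-5)) + 10*√2)*(-44) = ((-18*⅐ - 25*(-⅕)) + 10*√2)*(-44) = ((-18/7 + 5) + 10*√2)*(-44) = (17/7 + 10*√2)*(-44) = -748/7 - 440*√2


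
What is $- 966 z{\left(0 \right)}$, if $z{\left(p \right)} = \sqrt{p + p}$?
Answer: $0$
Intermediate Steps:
$z{\left(p \right)} = \sqrt{2} \sqrt{p}$ ($z{\left(p \right)} = \sqrt{2 p} = \sqrt{2} \sqrt{p}$)
$- 966 z{\left(0 \right)} = - 966 \sqrt{2} \sqrt{0} = - 966 \sqrt{2} \cdot 0 = \left(-966\right) 0 = 0$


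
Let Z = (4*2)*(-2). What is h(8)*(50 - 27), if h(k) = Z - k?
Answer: -552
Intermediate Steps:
Z = -16 (Z = 8*(-2) = -16)
h(k) = -16 - k
h(8)*(50 - 27) = (-16 - 1*8)*(50 - 27) = (-16 - 8)*23 = -24*23 = -552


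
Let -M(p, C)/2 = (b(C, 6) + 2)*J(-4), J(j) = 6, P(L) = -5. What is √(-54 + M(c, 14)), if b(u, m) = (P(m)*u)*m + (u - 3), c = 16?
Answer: √4830 ≈ 69.498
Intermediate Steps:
b(u, m) = -3 + u - 5*m*u (b(u, m) = (-5*u)*m + (u - 3) = -5*m*u + (-3 + u) = -3 + u - 5*m*u)
M(p, C) = 12 + 348*C (M(p, C) = -2*((-3 + C - 5*6*C) + 2)*6 = -2*((-3 + C - 30*C) + 2)*6 = -2*((-3 - 29*C) + 2)*6 = -2*(-1 - 29*C)*6 = -2*(-6 - 174*C) = 12 + 348*C)
√(-54 + M(c, 14)) = √(-54 + (12 + 348*14)) = √(-54 + (12 + 4872)) = √(-54 + 4884) = √4830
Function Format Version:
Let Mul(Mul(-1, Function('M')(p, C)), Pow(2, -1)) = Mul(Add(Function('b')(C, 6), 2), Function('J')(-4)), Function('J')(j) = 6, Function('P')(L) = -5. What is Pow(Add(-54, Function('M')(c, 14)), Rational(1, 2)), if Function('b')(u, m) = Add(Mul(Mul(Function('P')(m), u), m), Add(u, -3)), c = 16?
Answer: Pow(4830, Rational(1, 2)) ≈ 69.498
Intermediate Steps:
Function('b')(u, m) = Add(-3, u, Mul(-5, m, u)) (Function('b')(u, m) = Add(Mul(Mul(-5, u), m), Add(u, -3)) = Add(Mul(-5, m, u), Add(-3, u)) = Add(-3, u, Mul(-5, m, u)))
Function('M')(p, C) = Add(12, Mul(348, C)) (Function('M')(p, C) = Mul(-2, Mul(Add(Add(-3, C, Mul(-5, 6, C)), 2), 6)) = Mul(-2, Mul(Add(Add(-3, C, Mul(-30, C)), 2), 6)) = Mul(-2, Mul(Add(Add(-3, Mul(-29, C)), 2), 6)) = Mul(-2, Mul(Add(-1, Mul(-29, C)), 6)) = Mul(-2, Add(-6, Mul(-174, C))) = Add(12, Mul(348, C)))
Pow(Add(-54, Function('M')(c, 14)), Rational(1, 2)) = Pow(Add(-54, Add(12, Mul(348, 14))), Rational(1, 2)) = Pow(Add(-54, Add(12, 4872)), Rational(1, 2)) = Pow(Add(-54, 4884), Rational(1, 2)) = Pow(4830, Rational(1, 2))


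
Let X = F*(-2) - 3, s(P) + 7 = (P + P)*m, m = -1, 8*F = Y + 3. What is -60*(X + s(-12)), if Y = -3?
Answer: -840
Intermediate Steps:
F = 0 (F = (-3 + 3)/8 = (⅛)*0 = 0)
s(P) = -7 - 2*P (s(P) = -7 + (P + P)*(-1) = -7 + (2*P)*(-1) = -7 - 2*P)
X = -3 (X = 0*(-2) - 3 = 0 - 3 = -3)
-60*(X + s(-12)) = -60*(-3 + (-7 - 2*(-12))) = -60*(-3 + (-7 + 24)) = -60*(-3 + 17) = -60*14 = -840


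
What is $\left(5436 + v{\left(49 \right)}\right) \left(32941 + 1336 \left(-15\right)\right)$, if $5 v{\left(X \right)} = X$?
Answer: $\frac{351281329}{5} \approx 7.0256 \cdot 10^{7}$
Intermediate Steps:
$v{\left(X \right)} = \frac{X}{5}$
$\left(5436 + v{\left(49 \right)}\right) \left(32941 + 1336 \left(-15\right)\right) = \left(5436 + \frac{1}{5} \cdot 49\right) \left(32941 + 1336 \left(-15\right)\right) = \left(5436 + \frac{49}{5}\right) \left(32941 - 20040\right) = \frac{27229}{5} \cdot 12901 = \frac{351281329}{5}$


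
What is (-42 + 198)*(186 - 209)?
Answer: -3588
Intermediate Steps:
(-42 + 198)*(186 - 209) = 156*(-23) = -3588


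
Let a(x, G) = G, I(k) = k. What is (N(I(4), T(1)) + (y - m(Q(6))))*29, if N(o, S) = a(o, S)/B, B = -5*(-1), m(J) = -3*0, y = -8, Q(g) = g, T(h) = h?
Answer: -1131/5 ≈ -226.20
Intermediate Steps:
m(J) = 0
B = 5
N(o, S) = S/5
(N(I(4), T(1)) + (y - m(Q(6))))*29 = ((⅕)*1 + (-8 - 1*0))*29 = (⅕ + (-8 + 0))*29 = (⅕ - 8)*29 = -39/5*29 = -1131/5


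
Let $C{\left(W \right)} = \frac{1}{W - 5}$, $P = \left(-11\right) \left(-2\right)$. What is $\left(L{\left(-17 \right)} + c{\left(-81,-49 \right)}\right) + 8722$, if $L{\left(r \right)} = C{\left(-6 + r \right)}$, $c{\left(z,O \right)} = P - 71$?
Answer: $\frac{242843}{28} \approx 8673.0$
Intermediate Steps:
$P = 22$
$c{\left(z,O \right)} = -49$ ($c{\left(z,O \right)} = 22 - 71 = -49$)
$C{\left(W \right)} = \frac{1}{-5 + W}$
$L{\left(r \right)} = \frac{1}{-11 + r}$ ($L{\left(r \right)} = \frac{1}{-5 + \left(-6 + r\right)} = \frac{1}{-11 + r}$)
$\left(L{\left(-17 \right)} + c{\left(-81,-49 \right)}\right) + 8722 = \left(\frac{1}{-11 - 17} - 49\right) + 8722 = \left(\frac{1}{-28} - 49\right) + 8722 = \left(- \frac{1}{28} - 49\right) + 8722 = - \frac{1373}{28} + 8722 = \frac{242843}{28}$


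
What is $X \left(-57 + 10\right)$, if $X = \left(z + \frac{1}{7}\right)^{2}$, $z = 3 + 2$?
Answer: $- \frac{60912}{49} \approx -1243.1$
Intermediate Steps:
$z = 5$
$X = \frac{1296}{49}$ ($X = \left(5 + \frac{1}{7}\right)^{2} = \left(\frac{36}{7}\right)^{2} = \frac{1296}{49} \approx 26.449$)
$X \left(-57 + 10\right) = \frac{1296 \left(-57 + 10\right)}{49} = \frac{1296}{49} \left(-47\right) = - \frac{60912}{49}$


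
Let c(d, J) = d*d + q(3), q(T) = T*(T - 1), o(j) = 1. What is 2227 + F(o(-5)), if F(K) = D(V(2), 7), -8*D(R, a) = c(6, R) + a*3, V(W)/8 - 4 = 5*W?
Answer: 17753/8 ≈ 2219.1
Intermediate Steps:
q(T) = T*(-1 + T)
V(W) = 32 + 40*W (V(W) = 32 + 8*(5*W) = 32 + 40*W)
c(d, J) = 6 + d² (c(d, J) = d*d + 3*(-1 + 3) = d² + 3*2 = d² + 6 = 6 + d²)
D(R, a) = -21/4 - 3*a/8 (D(R, a) = -((6 + 6²) + a*3)/8 = -((6 + 36) + 3*a)/8 = -(42 + 3*a)/8 = -21/4 - 3*a/8)
F(K) = -63/8 (F(K) = -21/4 - 3/8*7 = -21/4 - 21/8 = -63/8)
2227 + F(o(-5)) = 2227 - 63/8 = 17753/8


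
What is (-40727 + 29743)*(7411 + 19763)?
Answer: -298479216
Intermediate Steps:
(-40727 + 29743)*(7411 + 19763) = -10984*27174 = -298479216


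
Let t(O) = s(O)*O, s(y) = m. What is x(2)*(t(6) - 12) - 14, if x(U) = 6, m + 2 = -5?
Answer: -338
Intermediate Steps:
m = -7 (m = -2 - 5 = -7)
s(y) = -7
t(O) = -7*O
x(2)*(t(6) - 12) - 14 = 6*(-7*6 - 12) - 14 = 6*(-42 - 12) - 14 = 6*(-54) - 14 = -324 - 14 = -338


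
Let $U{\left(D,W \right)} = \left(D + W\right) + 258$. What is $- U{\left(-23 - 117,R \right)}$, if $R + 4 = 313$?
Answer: $-427$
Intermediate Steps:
$R = 309$ ($R = -4 + 313 = 309$)
$U{\left(D,W \right)} = 258 + D + W$
$- U{\left(-23 - 117,R \right)} = - (258 - 140 + 309) = \left(-1\right) 427 = -427$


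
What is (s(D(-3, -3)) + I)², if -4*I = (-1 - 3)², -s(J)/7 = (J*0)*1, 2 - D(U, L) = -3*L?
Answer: 16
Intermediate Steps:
D(U, L) = 2 + 3*L (D(U, L) = 2 - (-3)*L = 2 + 3*L)
s(J) = 0 (s(J) = -7*J*0 = -0 = -7*0 = 0)
I = -4 (I = -(-1 - 3)²/4 = -¼*(-4)² = -¼*16 = -4)
(s(D(-3, -3)) + I)² = (0 - 4)² = (-4)² = 16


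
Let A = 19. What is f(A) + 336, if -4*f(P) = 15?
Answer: 1329/4 ≈ 332.25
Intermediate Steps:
f(P) = -15/4 (f(P) = -1/4*15 = -15/4)
f(A) + 336 = -15/4 + 336 = 1329/4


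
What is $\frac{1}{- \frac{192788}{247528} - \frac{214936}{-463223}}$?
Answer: $- \frac{28665165686}{9025289379} \approx -3.1761$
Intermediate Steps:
$\frac{1}{- \frac{192788}{247528} - \frac{214936}{-463223}} = \frac{1}{\left(-192788\right) \frac{1}{247528} - - \frac{214936}{463223}} = \frac{1}{- \frac{48197}{61882} + \frac{214936}{463223}} = \frac{1}{- \frac{9025289379}{28665165686}} = - \frac{28665165686}{9025289379}$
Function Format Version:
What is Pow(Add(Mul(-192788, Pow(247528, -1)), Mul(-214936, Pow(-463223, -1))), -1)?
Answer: Rational(-28665165686, 9025289379) ≈ -3.1761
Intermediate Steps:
Pow(Add(Mul(-192788, Pow(247528, -1)), Mul(-214936, Pow(-463223, -1))), -1) = Pow(Add(Mul(-192788, Rational(1, 247528)), Mul(-214936, Rational(-1, 463223))), -1) = Pow(Add(Rational(-48197, 61882), Rational(214936, 463223)), -1) = Pow(Rational(-9025289379, 28665165686), -1) = Rational(-28665165686, 9025289379)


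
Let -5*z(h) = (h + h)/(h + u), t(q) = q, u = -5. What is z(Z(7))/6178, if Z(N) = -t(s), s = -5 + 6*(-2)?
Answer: -17/185340 ≈ -9.1723e-5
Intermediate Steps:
s = -17 (s = -5 - 12 = -17)
Z(N) = 17 (Z(N) = -1*(-17) = 17)
z(h) = -2*h/(5*(-5 + h)) (z(h) = -(h + h)/(5*(h - 5)) = -2*h/(5*(-5 + h)))
z(Z(7))/6178 = -2*17/(-25 + 5*17)/6178 = -2*17/(-25 + 85)*(1/6178) = -2*17/60*(1/6178) = -2*17*1/60*(1/6178) = -17/30*1/6178 = -17/185340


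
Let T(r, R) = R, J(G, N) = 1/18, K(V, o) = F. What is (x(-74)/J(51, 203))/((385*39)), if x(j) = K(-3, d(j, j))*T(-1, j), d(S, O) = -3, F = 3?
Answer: -1332/5005 ≈ -0.26613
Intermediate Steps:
K(V, o) = 3
J(G, N) = 1/18
x(j) = 3*j
(x(-74)/J(51, 203))/((385*39)) = ((3*(-74))/(1/18))/((385*39)) = -222*18/15015 = -3996*1/15015 = -1332/5005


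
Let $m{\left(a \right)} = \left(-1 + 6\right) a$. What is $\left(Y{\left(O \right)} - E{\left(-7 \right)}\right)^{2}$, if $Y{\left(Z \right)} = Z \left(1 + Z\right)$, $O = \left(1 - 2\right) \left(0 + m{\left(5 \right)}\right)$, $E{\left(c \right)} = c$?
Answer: $368449$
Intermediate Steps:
$m{\left(a \right)} = 5 a$
$O = -25$ ($O = \left(1 - 2\right) \left(0 + 5 \cdot 5\right) = - (0 + 25) = \left(-1\right) 25 = -25$)
$\left(Y{\left(O \right)} - E{\left(-7 \right)}\right)^{2} = \left(- 25 \left(1 - 25\right) - -7\right)^{2} = \left(\left(-25\right) \left(-24\right) + 7\right)^{2} = \left(600 + 7\right)^{2} = 607^{2} = 368449$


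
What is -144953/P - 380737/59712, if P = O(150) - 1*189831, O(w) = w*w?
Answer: -6117074379/1110185408 ≈ -5.5100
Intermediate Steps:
O(w) = w**2
P = -167331 (P = 150**2 - 1*189831 = 22500 - 189831 = -167331)
-144953/P - 380737/59712 = -144953/(-167331) - 380737/59712 = -144953*(-1/167331) - 380737*1/59712 = 144953/167331 - 380737/59712 = -6117074379/1110185408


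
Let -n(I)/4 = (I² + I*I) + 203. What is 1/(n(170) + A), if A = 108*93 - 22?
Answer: -1/221990 ≈ -4.5047e-6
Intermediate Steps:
n(I) = -812 - 8*I² (n(I) = -4*((I² + I*I) + 203) = -4*((I² + I²) + 203) = -4*(2*I² + 203) = -4*(203 + 2*I²) = -812 - 8*I²)
A = 10022 (A = 10044 - 22 = 10022)
1/(n(170) + A) = 1/((-812 - 8*170²) + 10022) = 1/((-812 - 8*28900) + 10022) = 1/((-812 - 231200) + 10022) = 1/(-232012 + 10022) = 1/(-221990) = -1/221990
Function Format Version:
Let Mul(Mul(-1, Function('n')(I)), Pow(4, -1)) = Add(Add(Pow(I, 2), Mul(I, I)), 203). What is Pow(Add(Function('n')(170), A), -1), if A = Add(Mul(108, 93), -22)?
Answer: Rational(-1, 221990) ≈ -4.5047e-6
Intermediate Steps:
Function('n')(I) = Add(-812, Mul(-8, Pow(I, 2))) (Function('n')(I) = Mul(-4, Add(Add(Pow(I, 2), Mul(I, I)), 203)) = Mul(-4, Add(Add(Pow(I, 2), Pow(I, 2)), 203)) = Mul(-4, Add(Mul(2, Pow(I, 2)), 203)) = Mul(-4, Add(203, Mul(2, Pow(I, 2)))) = Add(-812, Mul(-8, Pow(I, 2))))
A = 10022 (A = Add(10044, -22) = 10022)
Pow(Add(Function('n')(170), A), -1) = Pow(Add(Add(-812, Mul(-8, Pow(170, 2))), 10022), -1) = Pow(Add(Add(-812, Mul(-8, 28900)), 10022), -1) = Pow(Add(Add(-812, -231200), 10022), -1) = Pow(Add(-232012, 10022), -1) = Pow(-221990, -1) = Rational(-1, 221990)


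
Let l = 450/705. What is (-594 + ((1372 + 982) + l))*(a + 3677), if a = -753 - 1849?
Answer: 88956250/47 ≈ 1.8927e+6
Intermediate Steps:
l = 30/47 (l = 450*(1/705) = 30/47 ≈ 0.63830)
a = -2602
(-594 + ((1372 + 982) + l))*(a + 3677) = (-594 + ((1372 + 982) + 30/47))*(-2602 + 3677) = (-594 + (2354 + 30/47))*1075 = (-594 + 110668/47)*1075 = (82750/47)*1075 = 88956250/47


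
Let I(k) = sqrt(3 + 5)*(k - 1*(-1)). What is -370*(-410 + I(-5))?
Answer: 151700 + 2960*sqrt(2) ≈ 1.5589e+5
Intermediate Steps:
I(k) = 2*sqrt(2)*(1 + k) (I(k) = sqrt(8)*(k + 1) = (2*sqrt(2))*(1 + k) = 2*sqrt(2)*(1 + k))
-370*(-410 + I(-5)) = -370*(-410 + 2*sqrt(2)*(1 - 5)) = -370*(-410 + 2*sqrt(2)*(-4)) = -370*(-410 - 8*sqrt(2)) = 151700 + 2960*sqrt(2)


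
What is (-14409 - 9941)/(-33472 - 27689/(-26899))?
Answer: 654990650/900335639 ≈ 0.72750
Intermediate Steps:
(-14409 - 9941)/(-33472 - 27689/(-26899)) = -24350/(-33472 - 27689*(-1/26899)) = -24350/(-33472 + 27689/26899) = -24350/(-900335639/26899) = -24350*(-26899/900335639) = 654990650/900335639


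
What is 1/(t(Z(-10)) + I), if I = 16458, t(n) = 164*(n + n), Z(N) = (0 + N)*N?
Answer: 1/49258 ≈ 2.0301e-5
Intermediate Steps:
Z(N) = N² (Z(N) = N*N = N²)
t(n) = 328*n (t(n) = 164*(2*n) = 328*n)
1/(t(Z(-10)) + I) = 1/(328*(-10)² + 16458) = 1/(328*100 + 16458) = 1/(32800 + 16458) = 1/49258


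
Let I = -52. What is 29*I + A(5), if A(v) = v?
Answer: -1503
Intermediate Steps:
29*I + A(5) = 29*(-52) + 5 = -1508 + 5 = -1503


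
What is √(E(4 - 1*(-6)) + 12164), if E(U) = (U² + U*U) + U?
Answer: √12374 ≈ 111.24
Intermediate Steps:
E(U) = U + 2*U² (E(U) = (U² + U²) + U = 2*U² + U = U + 2*U²)
√(E(4 - 1*(-6)) + 12164) = √((4 - 1*(-6))*(1 + 2*(4 - 1*(-6))) + 12164) = √((4 + 6)*(1 + 2*(4 + 6)) + 12164) = √(10*(1 + 2*10) + 12164) = √(10*(1 + 20) + 12164) = √(10*21 + 12164) = √(210 + 12164) = √12374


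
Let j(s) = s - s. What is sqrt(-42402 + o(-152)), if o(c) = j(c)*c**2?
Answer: I*sqrt(42402) ≈ 205.92*I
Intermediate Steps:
j(s) = 0
o(c) = 0 (o(c) = 0*c**2 = 0)
sqrt(-42402 + o(-152)) = sqrt(-42402 + 0) = sqrt(-42402) = I*sqrt(42402)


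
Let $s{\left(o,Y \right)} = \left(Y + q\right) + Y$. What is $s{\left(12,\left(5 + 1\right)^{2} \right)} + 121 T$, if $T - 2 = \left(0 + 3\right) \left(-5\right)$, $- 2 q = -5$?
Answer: $- \frac{2997}{2} \approx -1498.5$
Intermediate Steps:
$q = \frac{5}{2}$ ($q = \left(- \frac{1}{2}\right) \left(-5\right) = \frac{5}{2} \approx 2.5$)
$s{\left(o,Y \right)} = \frac{5}{2} + 2 Y$ ($s{\left(o,Y \right)} = \left(Y + \frac{5}{2}\right) + Y = \left(\frac{5}{2} + Y\right) + Y = \frac{5}{2} + 2 Y$)
$T = -13$ ($T = 2 + \left(0 + 3\right) \left(-5\right) = 2 + 3 \left(-5\right) = 2 - 15 = -13$)
$s{\left(12,\left(5 + 1\right)^{2} \right)} + 121 T = \left(\frac{5}{2} + 2 \left(5 + 1\right)^{2}\right) + 121 \left(-13\right) = \left(\frac{5}{2} + 2 \cdot 6^{2}\right) - 1573 = \left(\frac{5}{2} + 2 \cdot 36\right) - 1573 = \left(\frac{5}{2} + 72\right) - 1573 = \frac{149}{2} - 1573 = - \frac{2997}{2}$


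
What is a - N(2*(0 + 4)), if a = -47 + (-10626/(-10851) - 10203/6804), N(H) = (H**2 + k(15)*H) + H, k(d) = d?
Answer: -1964870245/8203356 ≈ -239.52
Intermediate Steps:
N(H) = H**2 + 16*H (N(H) = (H**2 + 15*H) + H = H**2 + 16*H)
a = -389825893/8203356 (a = -47 + (-10626*(-1/10851) - 10203*1/6804) = -47 + (3542/3617 - 3401/2268) = -47 - 4268161/8203356 = -389825893/8203356 ≈ -47.520)
a - N(2*(0 + 4)) = -389825893/8203356 - 2*(0 + 4)*(16 + 2*(0 + 4)) = -389825893/8203356 - 2*4*(16 + 2*4) = -389825893/8203356 - 8*(16 + 8) = -389825893/8203356 - 8*24 = -389825893/8203356 - 1*192 = -389825893/8203356 - 192 = -1964870245/8203356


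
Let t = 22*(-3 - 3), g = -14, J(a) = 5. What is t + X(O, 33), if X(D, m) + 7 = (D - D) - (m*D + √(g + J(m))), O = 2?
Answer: -205 - 3*I ≈ -205.0 - 3.0*I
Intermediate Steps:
t = -132 (t = 22*(-6) = -132)
X(D, m) = -7 - 3*I - D*m (X(D, m) = -7 + ((D - D) - (m*D + √(-14 + 5))) = -7 + (0 - (D*m + √(-9))) = -7 + (0 - (D*m + 3*I)) = -7 + (0 - (3*I + D*m)) = -7 + (0 + (-3*I - D*m)) = -7 + (-3*I - D*m) = -7 - 3*I - D*m)
t + X(O, 33) = -132 + (-7 - 3*I - 1*2*33) = -132 + (-7 - 3*I - 66) = -132 + (-73 - 3*I) = -205 - 3*I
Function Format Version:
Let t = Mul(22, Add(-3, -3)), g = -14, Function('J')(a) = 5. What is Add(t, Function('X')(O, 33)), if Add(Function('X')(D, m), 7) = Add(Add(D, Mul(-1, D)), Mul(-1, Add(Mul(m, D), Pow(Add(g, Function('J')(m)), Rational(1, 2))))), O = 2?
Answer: Add(-205, Mul(-3, I)) ≈ Add(-205.00, Mul(-3.0000, I))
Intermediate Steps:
t = -132 (t = Mul(22, -6) = -132)
Function('X')(D, m) = Add(-7, Mul(-3, I), Mul(-1, D, m)) (Function('X')(D, m) = Add(-7, Add(Add(D, Mul(-1, D)), Mul(-1, Add(Mul(m, D), Pow(Add(-14, 5), Rational(1, 2)))))) = Add(-7, Add(0, Mul(-1, Add(Mul(D, m), Pow(-9, Rational(1, 2)))))) = Add(-7, Add(0, Mul(-1, Add(Mul(D, m), Mul(3, I))))) = Add(-7, Add(0, Mul(-1, Add(Mul(3, I), Mul(D, m))))) = Add(-7, Add(0, Add(Mul(-3, I), Mul(-1, D, m)))) = Add(-7, Add(Mul(-3, I), Mul(-1, D, m))) = Add(-7, Mul(-3, I), Mul(-1, D, m)))
Add(t, Function('X')(O, 33)) = Add(-132, Add(-7, Mul(-3, I), Mul(-1, 2, 33))) = Add(-132, Add(-7, Mul(-3, I), -66)) = Add(-132, Add(-73, Mul(-3, I))) = Add(-205, Mul(-3, I))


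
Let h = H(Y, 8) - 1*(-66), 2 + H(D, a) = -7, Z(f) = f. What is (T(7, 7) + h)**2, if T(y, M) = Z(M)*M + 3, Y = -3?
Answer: 11881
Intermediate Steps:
H(D, a) = -9 (H(D, a) = -2 - 7 = -9)
T(y, M) = 3 + M**2 (T(y, M) = M*M + 3 = M**2 + 3 = 3 + M**2)
h = 57 (h = -9 - 1*(-66) = -9 + 66 = 57)
(T(7, 7) + h)**2 = ((3 + 7**2) + 57)**2 = ((3 + 49) + 57)**2 = (52 + 57)**2 = 109**2 = 11881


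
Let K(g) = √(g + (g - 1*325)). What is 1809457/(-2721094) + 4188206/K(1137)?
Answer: -1809457/2721094 + 4188206*√1949/1949 ≈ 94868.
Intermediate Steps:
K(g) = √(-325 + 2*g) (K(g) = √(g + (g - 325)) = √(g + (-325 + g)) = √(-325 + 2*g))
1809457/(-2721094) + 4188206/K(1137) = 1809457/(-2721094) + 4188206/(√(-325 + 2*1137)) = 1809457*(-1/2721094) + 4188206/(√(-325 + 2274)) = -1809457/2721094 + 4188206/(√1949) = -1809457/2721094 + 4188206*(√1949/1949) = -1809457/2721094 + 4188206*√1949/1949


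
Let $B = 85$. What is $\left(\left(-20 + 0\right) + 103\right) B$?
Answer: $7055$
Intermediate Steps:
$\left(\left(-20 + 0\right) + 103\right) B = \left(\left(-20 + 0\right) + 103\right) 85 = \left(-20 + 103\right) 85 = 83 \cdot 85 = 7055$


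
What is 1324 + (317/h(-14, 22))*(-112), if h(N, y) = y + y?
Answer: 5688/11 ≈ 517.09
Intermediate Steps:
h(N, y) = 2*y
1324 + (317/h(-14, 22))*(-112) = 1324 + (317/((2*22)))*(-112) = 1324 + (317/44)*(-112) = 1324 - 8876/11 = 5688/11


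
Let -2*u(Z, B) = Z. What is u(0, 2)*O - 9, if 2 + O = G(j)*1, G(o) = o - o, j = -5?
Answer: -9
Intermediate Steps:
G(o) = 0
u(Z, B) = -Z/2
O = -2 (O = -2 + 0*1 = -2 + 0 = -2)
u(0, 2)*O - 9 = -½*0*(-2) - 9 = 0*(-2) - 9 = 0 - 9 = -9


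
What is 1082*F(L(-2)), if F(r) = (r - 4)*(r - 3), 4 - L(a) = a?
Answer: 6492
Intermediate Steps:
L(a) = 4 - a
F(r) = (-4 + r)*(-3 + r)
1082*F(L(-2)) = 1082*(12 + (4 - 1*(-2))**2 - 7*(4 - 1*(-2))) = 1082*(12 + (4 + 2)**2 - 7*(4 + 2)) = 1082*(12 + 6**2 - 7*6) = 1082*(12 + 36 - 42) = 1082*6 = 6492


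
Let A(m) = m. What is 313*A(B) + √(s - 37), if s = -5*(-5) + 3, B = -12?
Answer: -3756 + 3*I ≈ -3756.0 + 3.0*I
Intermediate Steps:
s = 28 (s = 25 + 3 = 28)
313*A(B) + √(s - 37) = 313*(-12) + √(28 - 37) = -3756 + √(-9) = -3756 + 3*I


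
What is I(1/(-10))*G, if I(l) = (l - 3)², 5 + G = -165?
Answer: -16337/10 ≈ -1633.7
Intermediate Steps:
G = -170 (G = -5 - 165 = -170)
I(l) = (-3 + l)²
I(1/(-10))*G = (-3 + 1/(-10))²*(-170) = (-3 - ⅒)²*(-170) = (-31/10)²*(-170) = (961/100)*(-170) = -16337/10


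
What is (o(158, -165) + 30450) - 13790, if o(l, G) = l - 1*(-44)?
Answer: 16862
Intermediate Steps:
o(l, G) = 44 + l (o(l, G) = l + 44 = 44 + l)
(o(158, -165) + 30450) - 13790 = ((44 + 158) + 30450) - 13790 = (202 + 30450) - 13790 = 30652 - 13790 = 16862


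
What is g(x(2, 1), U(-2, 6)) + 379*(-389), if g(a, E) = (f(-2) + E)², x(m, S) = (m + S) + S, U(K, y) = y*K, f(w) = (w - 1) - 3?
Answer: -147107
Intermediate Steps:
f(w) = -4 + w (f(w) = (-1 + w) - 3 = -4 + w)
U(K, y) = K*y
x(m, S) = m + 2*S (x(m, S) = (S + m) + S = m + 2*S)
g(a, E) = (-6 + E)² (g(a, E) = ((-4 - 2) + E)² = (-6 + E)²)
g(x(2, 1), U(-2, 6)) + 379*(-389) = (-6 - 2*6)² + 379*(-389) = (-6 - 12)² - 147431 = (-18)² - 147431 = 324 - 147431 = -147107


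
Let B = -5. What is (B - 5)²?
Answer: 100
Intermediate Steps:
(B - 5)² = (-5 - 5)² = (-10)² = 100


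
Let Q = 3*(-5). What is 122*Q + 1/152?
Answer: -278159/152 ≈ -1830.0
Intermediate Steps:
Q = -15
122*Q + 1/152 = 122*(-15) + 1/152 = -1830 + 1/152 = -278159/152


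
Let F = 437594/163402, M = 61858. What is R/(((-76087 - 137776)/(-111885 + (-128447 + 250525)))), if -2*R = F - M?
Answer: -51511769450573/34945641926 ≈ -1474.1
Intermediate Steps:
F = 218797/81701 (F = 437594*(1/163402) = 218797/81701 ≈ 2.6780)
R = 5053641661/163402 (R = -(218797/81701 - 1*61858)/2 = -(218797/81701 - 61858)/2 = -½*(-5053641661/81701) = 5053641661/163402 ≈ 30928.)
R/(((-76087 - 137776)/(-111885 + (-128447 + 250525)))) = 5053641661/(163402*(((-76087 - 137776)/(-111885 + (-128447 + 250525))))) = 5053641661/(163402*((-213863/(-111885 + 122078)))) = 5053641661/(163402*((-213863/10193))) = 5053641661/(163402*((-213863*1/10193))) = 5053641661/(163402*(-213863/10193)) = (5053641661/163402)*(-10193/213863) = -51511769450573/34945641926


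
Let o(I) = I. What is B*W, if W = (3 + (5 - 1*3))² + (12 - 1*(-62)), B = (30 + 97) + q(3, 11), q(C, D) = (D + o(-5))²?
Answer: 16137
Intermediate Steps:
q(C, D) = (-5 + D)² (q(C, D) = (D - 5)² = (-5 + D)²)
B = 163 (B = (30 + 97) + (-5 + 11)² = 127 + 6² = 127 + 36 = 163)
W = 99 (W = (3 + (5 - 3))² + (12 + 62) = (3 + 2)² + 74 = 5² + 74 = 25 + 74 = 99)
B*W = 163*99 = 16137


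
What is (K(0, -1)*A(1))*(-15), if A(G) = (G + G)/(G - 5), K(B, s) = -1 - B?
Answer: -15/2 ≈ -7.5000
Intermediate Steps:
A(G) = 2*G/(-5 + G) (A(G) = (2*G)/(-5 + G) = 2*G/(-5 + G))
(K(0, -1)*A(1))*(-15) = ((-1 - 1*0)*(2*1/(-5 + 1)))*(-15) = ((-1 + 0)*(2*1/(-4)))*(-15) = -2*(-1)/4*(-15) = -1*(-½)*(-15) = (½)*(-15) = -15/2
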